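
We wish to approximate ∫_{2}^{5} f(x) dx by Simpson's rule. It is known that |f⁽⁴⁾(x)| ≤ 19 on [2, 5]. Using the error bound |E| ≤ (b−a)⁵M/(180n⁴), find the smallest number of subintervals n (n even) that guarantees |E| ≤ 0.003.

Need 4617/(180n⁴) ≤ 0.003.
n⁴ ≥ 4617/(180·0.003) = 8550 ⇒ n ≥ 9.6159, so the smallest even n is 10. (n must be even for Simpson's rule.)

10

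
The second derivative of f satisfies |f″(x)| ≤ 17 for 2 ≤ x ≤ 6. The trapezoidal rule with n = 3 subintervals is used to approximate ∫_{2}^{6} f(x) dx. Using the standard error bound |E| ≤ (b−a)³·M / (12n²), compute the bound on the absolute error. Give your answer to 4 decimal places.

|E| ≤ (4)³·17 / (12·3²) = 1088/108 = 10.0741.

10.0741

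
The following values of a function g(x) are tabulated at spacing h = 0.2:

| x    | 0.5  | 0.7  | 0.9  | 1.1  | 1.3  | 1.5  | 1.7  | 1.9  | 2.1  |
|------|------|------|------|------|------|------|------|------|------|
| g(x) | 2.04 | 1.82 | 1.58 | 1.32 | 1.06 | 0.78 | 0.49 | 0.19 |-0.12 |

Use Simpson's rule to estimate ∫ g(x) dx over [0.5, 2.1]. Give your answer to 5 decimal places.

1.64133

h = 0.2, n = 8.
(h/3)·[y₀ + 4y₁ + 2y₂ + 4y₃ + 2y₄ + 4y₅ + 2y₆ + 4y₇ + y₈] = 0.066667·(24.62) = 1.64133.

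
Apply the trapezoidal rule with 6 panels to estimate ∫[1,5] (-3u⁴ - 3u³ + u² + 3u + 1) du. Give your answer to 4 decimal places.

-2323.8025

h = (5 − 1)/6 = 0.666667.
Nodes u₀,…,u₆ = 1, 1.666667, 2.333333, 3, 3.666667, 4.333333, 5.
f(u) = -3u⁴ - 3u³ + u² + 3u + 1: f₀=-1, f₁=-28.259259, f₂=-113.592593, f₃=-305, f₄=-664.703704, f₅=-1269.148148, f₆=-2209.
(h/2)·[f₀ + 2f₁ + 2f₂ + 2f₃ + 2f₄ + 2f₅ + f₆] = 0.333333·(-6971.407407) = -2323.8025.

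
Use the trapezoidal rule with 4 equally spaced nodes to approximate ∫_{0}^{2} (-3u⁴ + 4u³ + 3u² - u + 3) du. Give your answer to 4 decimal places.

7.5062

h = (2 − 0)/3 = 0.666667.
Nodes u₀,…,u₃ = 0, 0.666667, 1.333333, 2.
f(u) = -3u⁴ + 4u³ + 3u² - u + 3: f₀=3, f₁=4.259259, f₂=7, f₃=-3.
(h/2)·[f₀ + 2f₁ + 2f₂ + f₃] = 0.333333·(22.518519) = 7.5062.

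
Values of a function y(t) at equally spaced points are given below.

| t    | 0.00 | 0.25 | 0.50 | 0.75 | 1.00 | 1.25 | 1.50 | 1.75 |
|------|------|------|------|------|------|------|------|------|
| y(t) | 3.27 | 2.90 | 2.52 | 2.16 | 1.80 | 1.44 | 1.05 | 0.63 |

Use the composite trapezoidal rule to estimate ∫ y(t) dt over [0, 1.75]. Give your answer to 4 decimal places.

3.4550

h = 0.25, n = 7.
(h/2)·[y₀ + 2y₁ + 2y₂ + 2y₃ + 2y₄ + 2y₅ + 2y₆ + y₇] = 0.125·(27.64) = 3.4550.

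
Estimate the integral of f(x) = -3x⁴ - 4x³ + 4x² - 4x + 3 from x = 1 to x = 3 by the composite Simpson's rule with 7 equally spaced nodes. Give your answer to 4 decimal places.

-200.5432

h = (3 − 1)/6 = 0.333333.
Nodes x₀,…,x₆ = 1, 1.333333, 1.666667, 2, 2.333333, 2.666667, 3.
f(x) = -3x⁴ - 4x³ + 4x² - 4x + 3: f₀=-4, f₁=-14.185185, f₂=-34.222222, f₃=-69, f₄=-124.296296, f₅=-206.777778, f₆=-324.
(h/3)·[f₀ + 4f₁ + 2f₂ + 4f₃ + 2f₄ + 4f₅ + f₆] = 0.111111·(-1804.888889) = -200.5432.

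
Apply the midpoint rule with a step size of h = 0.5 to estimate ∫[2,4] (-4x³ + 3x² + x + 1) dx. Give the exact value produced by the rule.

h = (4 − 2)/4 = 0.5.
Midpoints m₁,…,m₄ = 2.25, 2.75, 3.25, 3.75.
f(m₁)=-27.125, f(m₂)=-56.75, f(m₃)=-101.375, f(m₄)=-164.
h·[f(m₁) + f(m₂) + f(m₃) + f(m₄)] = 0.5·(-349.25) = -174.625.

-174.625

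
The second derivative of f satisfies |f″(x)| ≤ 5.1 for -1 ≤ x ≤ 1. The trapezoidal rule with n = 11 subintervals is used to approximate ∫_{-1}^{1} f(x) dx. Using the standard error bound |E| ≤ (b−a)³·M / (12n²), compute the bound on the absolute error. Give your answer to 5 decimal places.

|E| ≤ (2)³·5.1 / (12·11²) = 40.8/1452 = 0.02810.

0.02810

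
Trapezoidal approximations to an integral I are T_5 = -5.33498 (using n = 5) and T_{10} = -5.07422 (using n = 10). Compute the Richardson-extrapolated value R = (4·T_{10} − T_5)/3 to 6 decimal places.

R = (4·T_{10} − T_5) / 3 = (4·(-5.07422) − (-5.33498))/3 = (-14.96190)/3 = -4.987300.

-4.987300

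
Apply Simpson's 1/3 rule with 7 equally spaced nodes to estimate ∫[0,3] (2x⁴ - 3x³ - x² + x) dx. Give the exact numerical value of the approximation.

32

h = (3 − 0)/6 = 0.5.
Nodes x₀,…,x₆ = 0, 0.5, 1, 1.5, 2, 2.5, 3.
f(x) = 2x⁴ - 3x³ - x² + x: f₀=0, f₁=0, f₂=-1, f₃=-0.75, f₄=6, f₅=27.5, f₆=75.
(h/3)·[f₀ + 4f₁ + 2f₂ + 4f₃ + 2f₄ + 4f₅ + f₆] = 0.166667·(192) = 32.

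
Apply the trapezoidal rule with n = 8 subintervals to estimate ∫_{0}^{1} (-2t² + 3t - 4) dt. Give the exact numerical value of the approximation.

h = (1 − 0)/8 = 0.125.
Nodes t₀,…,t₈ = 0, 0.125, 0.25, 0.375, 0.5, 0.625, 0.75, 0.875, 1.
f(t) = -2t² + 3t - 4: f₀=-4, f₁=-3.65625, f₂=-3.375, f₃=-3.15625, f₄=-3, f₅=-2.90625, f₆=-2.875, f₇=-2.90625, f₈=-3.
(h/2)·[f₀ + 2f₁ + 2f₂ + 2f₃ + 2f₄ + 2f₅ + 2f₆ + 2f₇ + f₈] = 0.0625·(-50.75) = -3.171875.

-3.171875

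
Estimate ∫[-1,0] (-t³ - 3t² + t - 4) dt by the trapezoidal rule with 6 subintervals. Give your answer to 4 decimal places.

-5.2569

h = (0 − (-1))/6 = 0.166667.
Nodes t₀,…,t₆ = -1, -0.833333, -0.666667, -0.5, -0.333333, -0.166667, 0.
f(t) = -t³ - 3t² + t - 4: f₀=-7, f₁=-6.337963, f₂=-5.703704, f₃=-5.125, f₄=-4.629630, f₅=-4.245370, f₆=-4.
(h/2)·[f₀ + 2f₁ + 2f₂ + 2f₃ + 2f₄ + 2f₅ + f₆] = 0.083333·(-63.083333) = -5.2569.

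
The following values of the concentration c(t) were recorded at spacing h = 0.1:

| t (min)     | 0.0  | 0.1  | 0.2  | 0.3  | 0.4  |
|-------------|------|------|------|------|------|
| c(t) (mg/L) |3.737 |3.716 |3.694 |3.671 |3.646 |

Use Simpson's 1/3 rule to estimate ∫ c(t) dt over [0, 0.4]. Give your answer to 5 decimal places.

h = 0.1, n = 4.
(h/3)·[y₀ + 4y₁ + 2y₂ + 4y₃ + y₄] = 0.033333·(44.319) = 1.47730.

1.47730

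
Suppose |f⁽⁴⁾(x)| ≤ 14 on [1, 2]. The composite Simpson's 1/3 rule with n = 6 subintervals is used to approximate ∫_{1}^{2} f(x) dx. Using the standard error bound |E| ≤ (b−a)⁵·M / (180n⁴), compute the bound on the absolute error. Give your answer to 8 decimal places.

0.00006001

|E| ≤ (1)⁵·14 / (180·6⁴) = 14/233280 = 0.00006001.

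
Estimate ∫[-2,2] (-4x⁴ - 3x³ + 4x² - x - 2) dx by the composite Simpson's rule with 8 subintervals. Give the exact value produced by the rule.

h = (2 − (-2))/8 = 0.5.
Nodes x₀,…,x₈ = -2, -1.5, -1, -0.5, 0, 0.5, 1, 1.5, 2.
f(x) = -4x⁴ - 3x³ + 4x² - x - 2: f₀=-24, f₁=-1.625, f₂=2, f₃=-0.375, f₄=-2, f₅=-2.125, f₆=-6, f₇=-24.875, f₈=-76.
(h/3)·[f₀ + 4f₁ + 2f₂ + 4f₃ + 2f₄ + 4f₅ + 2f₆ + 4f₇ + f₈] = 0.166667·(-228) = -38.

-38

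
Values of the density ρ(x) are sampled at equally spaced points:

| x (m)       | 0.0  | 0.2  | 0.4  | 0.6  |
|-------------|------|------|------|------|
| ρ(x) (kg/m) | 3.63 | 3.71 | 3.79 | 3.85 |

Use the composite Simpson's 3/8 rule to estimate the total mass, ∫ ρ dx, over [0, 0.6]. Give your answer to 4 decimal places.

h = 0.2, n = 3.
(3h/8)·[y₀ + 3y₁ + 3y₂ + y₃] = 0.075·(29.98) = 2.2485.

2.2485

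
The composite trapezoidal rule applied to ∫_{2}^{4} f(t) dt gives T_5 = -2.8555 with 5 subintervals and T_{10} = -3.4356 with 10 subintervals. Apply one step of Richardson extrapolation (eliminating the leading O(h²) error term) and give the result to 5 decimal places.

R = (4·T_{10} − T_5) / 3 = (4·(-3.4356) − (-2.8555))/3 = (-10.8869)/3 = -3.62897.

-3.62897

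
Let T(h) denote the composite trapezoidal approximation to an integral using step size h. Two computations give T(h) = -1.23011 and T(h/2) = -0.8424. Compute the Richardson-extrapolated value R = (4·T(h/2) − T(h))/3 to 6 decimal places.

-0.713163

R = (4·T(h/2) − T(h)) / 3 = (4·(-0.8424) − (-1.23011))/3 = (-2.13949)/3 = -0.713163.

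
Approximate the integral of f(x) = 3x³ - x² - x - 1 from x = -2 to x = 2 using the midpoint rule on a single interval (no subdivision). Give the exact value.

-4

M = (b−a)·f(0) = 4·(-1) = -4.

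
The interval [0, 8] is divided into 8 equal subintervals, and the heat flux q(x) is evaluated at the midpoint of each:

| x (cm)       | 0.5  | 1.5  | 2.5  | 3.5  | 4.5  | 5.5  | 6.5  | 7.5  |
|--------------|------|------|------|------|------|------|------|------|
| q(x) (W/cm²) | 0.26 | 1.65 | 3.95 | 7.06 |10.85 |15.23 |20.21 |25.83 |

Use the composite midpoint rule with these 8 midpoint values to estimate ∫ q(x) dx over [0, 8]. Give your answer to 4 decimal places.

85.0400

h = 1, n = 8.
h·[y(m₁) + y(m₂) + y(m₃) + y(m₄) + y(m₅) + y(m₆) + y(m₇) + y(m₈)] = 1·(85.04) = 85.0400.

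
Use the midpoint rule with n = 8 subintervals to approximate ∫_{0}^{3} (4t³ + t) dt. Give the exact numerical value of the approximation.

84.8671875

h = (3 − 0)/8 = 0.375.
Midpoints m₁,…,m₈ = 0.1875, 0.5625, 0.9375, 1.3125, 1.6875, 2.0625, 2.4375, 2.8125.
f(m₁)=0.2138671875, f(m₂)=1.2744140625, f(m₃)=4.2333984375, f(m₄)=10.3564453125, f(m₅)=20.9091796875, f(m₆)=37.1572265625, f(m₇)=60.3662109375, f(m₈)=91.8017578125.
h·[f(m₁) + f(m₂) + f(m₃) + f(m₄) + f(m₅) + f(m₆) + f(m₇) + f(m₈)] = 0.375·(226.3125) = 84.8671875.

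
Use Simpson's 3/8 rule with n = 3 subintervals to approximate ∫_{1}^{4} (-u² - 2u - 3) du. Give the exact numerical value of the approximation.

h = (4 − 1)/3 = 1.
Nodes u₀,…,u₃ = 1, 2, 3, 4.
f(u) = -u² - 2u - 3: f₀=-6, f₁=-11, f₂=-18, f₃=-27.
(3h/8)·[f₀ + 3f₁ + 3f₂ + f₃] = 0.375·(-120) = -45.

-45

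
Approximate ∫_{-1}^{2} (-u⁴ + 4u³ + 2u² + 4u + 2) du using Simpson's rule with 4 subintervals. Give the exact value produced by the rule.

h = (2 − (-1))/4 = 0.75.
Nodes u₀,…,u₄ = -1, -0.25, 0.5, 1.25, 2.
f(u) = -u⁴ + 4u³ + 2u² + 4u + 2: f₀=-5, f₁=1.05859375, f₂=4.9375, f₃=15.49609375, f₄=34.
(h/3)·[f₀ + 4f₁ + 2f₂ + 4f₃ + f₄] = 0.25·(105.09375) = 26.2734375.

26.2734375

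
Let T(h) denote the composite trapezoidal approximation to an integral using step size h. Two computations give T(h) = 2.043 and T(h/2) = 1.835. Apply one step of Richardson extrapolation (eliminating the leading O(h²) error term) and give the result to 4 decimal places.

1.7657

R = (4·T(h/2) − T(h)) / 3 = (4·1.835 − 2.043)/3 = (5.297)/3 = 1.7657.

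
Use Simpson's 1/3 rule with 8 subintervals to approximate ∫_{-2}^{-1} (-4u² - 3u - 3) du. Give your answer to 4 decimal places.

-7.8333

h = (-1 − (-2))/8 = 0.125.
Nodes u₀,…,u₈ = -2, -1.875, -1.75, -1.625, -1.5, -1.375, -1.25, -1.125, -1.
f(u) = -4u² - 3u - 3: f₀=-13, f₁=-11.4375, f₂=-10, f₃=-8.6875, f₄=-7.5, f₅=-6.4375, f₆=-5.5, f₇=-4.6875, f₈=-4.
(h/3)·[f₀ + 4f₁ + 2f₂ + 4f₃ + 2f₄ + 4f₅ + 2f₆ + 4f₇ + f₈] = 0.041667·(-188) = -7.8333.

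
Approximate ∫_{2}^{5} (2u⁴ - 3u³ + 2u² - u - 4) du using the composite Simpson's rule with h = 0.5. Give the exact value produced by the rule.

h = (5 − 2)/6 = 0.5.
Nodes u₀,…,u₆ = 2, 2.5, 3, 3.5, 4, 4.5, 5.
f(u) = 2u⁴ - 3u³ + 2u² - u - 4: f₀=10, f₁=37.25, f₂=92, f₃=188.5, f₄=344, f₅=578.75, f₆=916.
(h/3)·[f₀ + 4f₁ + 2f₂ + 4f₃ + 2f₄ + 4f₅ + f₆] = 0.166667·(5016) = 836.

836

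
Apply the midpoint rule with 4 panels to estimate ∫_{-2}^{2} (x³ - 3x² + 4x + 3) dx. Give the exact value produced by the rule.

h = (2 − (-2))/4 = 1.
Midpoints m₁,…,m₄ = -1.5, -0.5, 0.5, 1.5.
f(m₁)=-13.125, f(m₂)=0.125, f(m₃)=4.375, f(m₄)=5.625.
h·[f(m₁) + f(m₂) + f(m₃) + f(m₄)] = 1·(-3) = -3.

-3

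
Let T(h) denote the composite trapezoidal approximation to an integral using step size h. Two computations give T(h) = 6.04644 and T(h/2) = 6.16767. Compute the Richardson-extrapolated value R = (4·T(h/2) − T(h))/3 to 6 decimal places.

R = (4·T(h/2) − T(h)) / 3 = (4·6.16767 − 6.04644)/3 = (18.62424)/3 = 6.208080.

6.208080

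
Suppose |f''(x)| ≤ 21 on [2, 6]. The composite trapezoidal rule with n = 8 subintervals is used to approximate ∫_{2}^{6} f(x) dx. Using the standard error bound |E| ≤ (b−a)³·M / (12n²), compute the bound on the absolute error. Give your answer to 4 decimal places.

1.7500

|E| ≤ (4)³·21 / (12·8²) = 1344/768 = 1.7500.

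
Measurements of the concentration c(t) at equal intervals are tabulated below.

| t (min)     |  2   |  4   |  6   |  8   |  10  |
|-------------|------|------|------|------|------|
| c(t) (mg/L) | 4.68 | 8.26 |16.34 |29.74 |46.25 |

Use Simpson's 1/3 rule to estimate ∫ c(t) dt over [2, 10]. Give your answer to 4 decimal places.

157.0733

h = 2, n = 4.
(h/3)·[y₀ + 4y₁ + 2y₂ + 4y₃ + y₄] = 0.666667·(235.61) = 157.0733.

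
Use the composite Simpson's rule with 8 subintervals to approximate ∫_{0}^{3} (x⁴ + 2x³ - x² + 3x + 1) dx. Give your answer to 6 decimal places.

h = (3 − 0)/8 = 0.375.
Nodes x₀,…,x₈ = 0, 0.375, 0.75, 1.125, 1.5, 1.875, 2.25, 2.625, 3.
f(x) = x⁴ + 2x³ - x² + 3x + 1: f₀=1, f₁=2.109619140625, f₂=3.84765625, f₃=7.558837890625, f₄=15.0625, f₅=28.652587890625, f₆=51.09765625, f₇=85.640869140625, f₈=136.
(h/3)·[f₀ + 4f₁ + 2f₂ + 4f₃ + 2f₄ + 4f₅ + 2f₆ + 4f₇ + f₈] = 0.125·(772.86328125) = 96.607910.

96.607910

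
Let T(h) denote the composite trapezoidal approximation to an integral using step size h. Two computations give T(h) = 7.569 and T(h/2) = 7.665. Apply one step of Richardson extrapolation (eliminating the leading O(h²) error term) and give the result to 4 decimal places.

R = (4·T(h/2) − T(h)) / 3 = (4·7.665 − 7.569)/3 = (23.091)/3 = 7.6970.

7.6970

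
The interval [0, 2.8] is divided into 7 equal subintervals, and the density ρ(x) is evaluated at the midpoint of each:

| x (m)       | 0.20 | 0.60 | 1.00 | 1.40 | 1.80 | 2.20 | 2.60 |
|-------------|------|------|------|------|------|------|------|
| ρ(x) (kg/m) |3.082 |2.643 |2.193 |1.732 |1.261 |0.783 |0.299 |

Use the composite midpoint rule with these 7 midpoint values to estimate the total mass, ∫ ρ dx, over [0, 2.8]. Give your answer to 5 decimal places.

h = 0.4, n = 7.
h·[y(m₁) + y(m₂) + y(m₃) + y(m₄) + y(m₅) + y(m₆) + y(m₇)] = 0.4·(11.993) = 4.79720.

4.79720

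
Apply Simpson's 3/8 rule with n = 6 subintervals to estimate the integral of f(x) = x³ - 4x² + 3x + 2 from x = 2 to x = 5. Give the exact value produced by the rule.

33.75

h = (5 − 2)/6 = 0.5.
Nodes x₀,…,x₆ = 2, 2.5, 3, 3.5, 4, 4.5, 5.
f(x) = x³ - 4x² + 3x + 2: f₀=0, f₁=0.125, f₂=2, f₃=6.375, f₄=14, f₅=25.625, f₆=42.
(3h/8)·[f₀ + 3f₁ + 3f₂ + 2f₃ + 3f₄ + 3f₅ + f₆] = 0.1875·(180) = 33.75.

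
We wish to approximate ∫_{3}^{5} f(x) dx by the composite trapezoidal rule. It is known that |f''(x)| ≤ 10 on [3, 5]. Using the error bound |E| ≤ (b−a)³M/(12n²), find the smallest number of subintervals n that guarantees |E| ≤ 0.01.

Need 80/(12n²) ≤ 0.01.
n² ≥ 80/(12·0.01) = 666.667 ⇒ n ≥ 25.8199, so the smallest n is 26.

26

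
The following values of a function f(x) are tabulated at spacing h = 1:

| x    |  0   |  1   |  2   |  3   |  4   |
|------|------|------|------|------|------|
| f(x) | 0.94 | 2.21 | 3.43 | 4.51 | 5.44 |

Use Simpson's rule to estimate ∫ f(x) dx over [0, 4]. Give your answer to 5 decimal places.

13.37333

h = 1, n = 4.
(h/3)·[y₀ + 4y₁ + 2y₂ + 4y₃ + y₄] = 0.333333·(40.12) = 13.37333.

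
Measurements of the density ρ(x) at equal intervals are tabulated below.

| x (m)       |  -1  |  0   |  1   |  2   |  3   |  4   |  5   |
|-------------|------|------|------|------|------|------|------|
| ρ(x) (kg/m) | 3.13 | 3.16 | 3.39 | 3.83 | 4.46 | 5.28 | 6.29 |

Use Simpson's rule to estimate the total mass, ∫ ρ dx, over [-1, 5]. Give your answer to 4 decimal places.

h = 1, n = 6.
(h/3)·[y₀ + 4y₁ + 2y₂ + 4y₃ + 2y₄ + 4y₅ + y₆] = 0.333333·(74.20) = 24.7333.

24.7333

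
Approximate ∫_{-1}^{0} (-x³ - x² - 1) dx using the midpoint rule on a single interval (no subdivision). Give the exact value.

-1.125

M = (b−a)·f(-0.5) = 1·(-1.125) = -1.125.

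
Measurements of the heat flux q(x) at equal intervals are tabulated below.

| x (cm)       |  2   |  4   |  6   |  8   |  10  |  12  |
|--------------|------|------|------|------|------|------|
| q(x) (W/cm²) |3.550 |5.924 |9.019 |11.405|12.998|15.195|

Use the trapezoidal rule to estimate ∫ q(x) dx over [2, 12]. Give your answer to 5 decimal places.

h = 2, n = 5.
(h/2)·[y₀ + 2y₁ + 2y₂ + 2y₃ + 2y₄ + y₅] = 1·(97.437) = 97.43700.

97.43700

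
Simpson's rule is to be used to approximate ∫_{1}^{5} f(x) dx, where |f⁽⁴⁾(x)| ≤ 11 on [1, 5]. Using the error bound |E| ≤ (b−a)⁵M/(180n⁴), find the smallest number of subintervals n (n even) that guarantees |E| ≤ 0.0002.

Need 11264/(180n⁴) ≤ 0.0002.
n⁴ ≥ 11264/(180·0.0002) = 312889 ⇒ n ≥ 23.6509, so the smallest even n is 24. (n must be even for Simpson's rule.)

24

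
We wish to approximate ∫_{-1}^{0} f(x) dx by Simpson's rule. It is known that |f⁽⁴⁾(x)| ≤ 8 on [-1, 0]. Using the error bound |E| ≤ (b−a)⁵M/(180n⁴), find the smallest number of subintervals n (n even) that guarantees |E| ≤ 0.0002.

Need 8/(180n⁴) ≤ 0.0002.
n⁴ ≥ 8/(180·0.0002) = 222.222 ⇒ n ≥ 3.8610, so the smallest even n is 4. (n must be even for Simpson's rule.)

4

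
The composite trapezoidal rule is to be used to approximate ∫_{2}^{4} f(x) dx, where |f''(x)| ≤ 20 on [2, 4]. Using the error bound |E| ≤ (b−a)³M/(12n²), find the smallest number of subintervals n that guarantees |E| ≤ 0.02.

Need 160/(12n²) ≤ 0.02.
n² ≥ 160/(12·0.02) = 666.667 ⇒ n ≥ 25.8199, so the smallest n is 26.

26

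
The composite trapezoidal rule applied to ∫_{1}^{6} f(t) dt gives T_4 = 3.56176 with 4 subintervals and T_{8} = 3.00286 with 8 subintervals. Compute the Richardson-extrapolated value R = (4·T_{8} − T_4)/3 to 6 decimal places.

2.816560

R = (4·T_{8} − T_4) / 3 = (4·3.00286 − 3.56176)/3 = (8.44968)/3 = 2.816560.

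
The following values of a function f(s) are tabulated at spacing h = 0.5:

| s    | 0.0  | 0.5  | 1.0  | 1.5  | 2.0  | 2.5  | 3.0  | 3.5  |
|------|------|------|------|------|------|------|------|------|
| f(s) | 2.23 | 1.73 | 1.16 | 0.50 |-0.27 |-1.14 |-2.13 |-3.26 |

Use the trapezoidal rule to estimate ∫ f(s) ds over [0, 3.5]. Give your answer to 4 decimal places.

h = 0.5, n = 7.
(h/2)·[y₀ + 2y₁ + 2y₂ + 2y₃ + 2y₄ + 2y₅ + 2y₆ + y₇] = 0.25·(-1.33) = -0.3325.

-0.3325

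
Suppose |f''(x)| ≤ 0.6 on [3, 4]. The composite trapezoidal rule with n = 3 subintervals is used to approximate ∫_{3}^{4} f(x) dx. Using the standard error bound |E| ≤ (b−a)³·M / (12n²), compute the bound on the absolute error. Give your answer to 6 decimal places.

0.005556

|E| ≤ (1)³·0.6 / (12·3²) = 0.6/108 = 0.005556.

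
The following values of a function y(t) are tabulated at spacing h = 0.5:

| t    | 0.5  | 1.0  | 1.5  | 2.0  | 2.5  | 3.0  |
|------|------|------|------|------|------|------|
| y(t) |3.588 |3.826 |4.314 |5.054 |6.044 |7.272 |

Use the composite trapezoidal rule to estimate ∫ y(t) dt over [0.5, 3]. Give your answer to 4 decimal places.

h = 0.5, n = 5.
(h/2)·[y₀ + 2y₁ + 2y₂ + 2y₃ + 2y₄ + y₅] = 0.25·(49.336) = 12.3340.

12.3340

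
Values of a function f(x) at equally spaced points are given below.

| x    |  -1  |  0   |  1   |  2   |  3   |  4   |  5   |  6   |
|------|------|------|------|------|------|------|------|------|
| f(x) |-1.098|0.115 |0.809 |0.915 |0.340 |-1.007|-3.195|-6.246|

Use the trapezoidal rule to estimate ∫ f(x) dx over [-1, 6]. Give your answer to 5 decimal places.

-5.69500

h = 1, n = 7.
(h/2)·[y₀ + 2y₁ + 2y₂ + 2y₃ + 2y₄ + 2y₅ + 2y₆ + y₇] = 0.5·(-11.390) = -5.69500.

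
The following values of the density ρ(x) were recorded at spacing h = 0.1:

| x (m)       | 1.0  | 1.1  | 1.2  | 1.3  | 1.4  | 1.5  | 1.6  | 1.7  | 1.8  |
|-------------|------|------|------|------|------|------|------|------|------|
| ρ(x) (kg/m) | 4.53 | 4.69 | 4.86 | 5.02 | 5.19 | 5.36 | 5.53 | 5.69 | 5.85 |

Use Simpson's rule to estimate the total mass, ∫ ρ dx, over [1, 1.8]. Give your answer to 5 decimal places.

h = 0.1, n = 8.
(h/3)·[y₀ + 4y₁ + 2y₂ + 4y₃ + 2y₄ + 4y₅ + 2y₆ + 4y₇ + y₈] = 0.033333·(124.58) = 4.15267.

4.15267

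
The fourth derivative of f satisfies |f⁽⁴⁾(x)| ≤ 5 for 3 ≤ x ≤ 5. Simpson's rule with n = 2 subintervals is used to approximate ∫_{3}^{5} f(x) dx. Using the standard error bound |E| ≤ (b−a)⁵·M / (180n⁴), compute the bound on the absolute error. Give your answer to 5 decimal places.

0.05556

|E| ≤ (2)⁵·5 / (180·2⁴) = 160/2880 = 0.05556.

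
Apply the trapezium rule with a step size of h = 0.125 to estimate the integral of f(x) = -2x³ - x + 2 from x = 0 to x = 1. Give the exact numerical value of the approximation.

0.9921875

h = (1 − 0)/8 = 0.125.
Nodes x₀,…,x₈ = 0, 0.125, 0.25, 0.375, 0.5, 0.625, 0.75, 0.875, 1.
f(x) = -2x³ - x + 2: f₀=2, f₁=1.87109375, f₂=1.71875, f₃=1.51953125, f₄=1.25, f₅=0.88671875, f₆=0.40625, f₇=-0.21484375, f₈=-1.
(h/2)·[f₀ + 2f₁ + 2f₂ + 2f₃ + 2f₄ + 2f₅ + 2f₆ + 2f₇ + f₈] = 0.0625·(15.875) = 0.9921875.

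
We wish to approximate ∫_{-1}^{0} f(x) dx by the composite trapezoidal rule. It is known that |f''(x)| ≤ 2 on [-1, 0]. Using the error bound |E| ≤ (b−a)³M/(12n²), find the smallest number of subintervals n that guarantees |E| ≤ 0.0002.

29

Need 2/(12n²) ≤ 0.0002.
n² ≥ 2/(12·0.0002) = 833.333 ⇒ n ≥ 28.8675, so the smallest n is 29.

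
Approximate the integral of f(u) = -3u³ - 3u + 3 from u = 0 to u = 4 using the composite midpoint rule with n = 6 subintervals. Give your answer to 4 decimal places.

h = (4 − 0)/6 = 0.666667.
Midpoints m₁,…,m₆ = 0.333333, 1, 1.666667, 2.333333, 3, 3.666667.
f(m₁)=1.888889, f(m₂)=-3, f(m₃)=-15.888889, f(m₄)=-42.111111, f(m₅)=-87, f(m₆)=-155.888889.
h·[f(m₁) + f(m₂) + f(m₃) + f(m₄) + f(m₅) + f(m₆)] = 0.666667·(-302) = -201.3333.

-201.3333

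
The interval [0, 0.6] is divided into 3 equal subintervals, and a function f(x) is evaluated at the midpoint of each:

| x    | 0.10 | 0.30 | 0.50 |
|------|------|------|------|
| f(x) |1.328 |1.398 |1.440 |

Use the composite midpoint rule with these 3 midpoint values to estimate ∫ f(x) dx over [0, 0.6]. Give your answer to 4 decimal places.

h = 0.2, n = 3.
h·[y(m₁) + y(m₂) + y(m₃)] = 0.2·(4.166) = 0.8332.

0.8332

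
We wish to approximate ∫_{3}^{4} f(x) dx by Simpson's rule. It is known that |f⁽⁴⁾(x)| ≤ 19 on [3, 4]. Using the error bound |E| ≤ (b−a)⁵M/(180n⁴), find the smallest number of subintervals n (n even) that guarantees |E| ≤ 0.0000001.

34

Need 19/(180n⁴) ≤ 0.0000001.
n⁴ ≥ 19/(180·0.0000001) = 1.05556e+06 ⇒ n ≥ 32.0531, so the smallest even n is 34. (n must be even for Simpson's rule.)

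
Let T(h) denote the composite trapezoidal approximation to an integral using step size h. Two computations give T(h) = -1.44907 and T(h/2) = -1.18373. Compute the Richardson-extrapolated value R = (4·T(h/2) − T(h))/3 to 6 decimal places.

-1.095283

R = (4·T(h/2) − T(h)) / 3 = (4·(-1.18373) − (-1.44907))/3 = (-3.28585)/3 = -1.095283.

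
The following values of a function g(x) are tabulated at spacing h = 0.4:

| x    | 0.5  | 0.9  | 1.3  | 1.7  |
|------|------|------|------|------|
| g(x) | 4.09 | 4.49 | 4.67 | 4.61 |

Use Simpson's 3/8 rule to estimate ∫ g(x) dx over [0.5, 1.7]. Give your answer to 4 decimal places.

5.4270

h = 0.4, n = 3.
(3h/8)·[y₀ + 3y₁ + 3y₂ + y₃] = 0.15·(36.18) = 5.4270.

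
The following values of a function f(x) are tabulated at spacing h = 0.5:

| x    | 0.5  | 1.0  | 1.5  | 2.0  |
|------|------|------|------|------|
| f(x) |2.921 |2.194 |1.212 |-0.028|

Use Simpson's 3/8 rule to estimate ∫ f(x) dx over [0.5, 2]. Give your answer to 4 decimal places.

h = 0.5, n = 3.
(3h/8)·[y₀ + 3y₁ + 3y₂ + y₃] = 0.1875·(13.111) = 2.4583.

2.4583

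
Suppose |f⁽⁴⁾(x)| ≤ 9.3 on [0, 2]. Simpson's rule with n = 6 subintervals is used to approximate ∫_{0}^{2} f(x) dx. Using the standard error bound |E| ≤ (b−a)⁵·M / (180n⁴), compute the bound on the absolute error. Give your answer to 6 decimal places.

0.001276

|E| ≤ (2)⁵·9.3 / (180·6⁴) = 297.6/233280 = 0.001276.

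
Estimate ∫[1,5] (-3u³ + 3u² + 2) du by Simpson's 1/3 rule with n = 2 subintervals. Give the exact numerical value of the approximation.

h = (5 − 1)/2 = 2.
Nodes u₀,…,u₂ = 1, 3, 5.
f(u) = -3u³ + 3u² + 2: f₀=2, f₁=-52, f₂=-298.
(h/3)·[f₀ + 4f₁ + f₂] = 0.666667·(-504) = -336.

-336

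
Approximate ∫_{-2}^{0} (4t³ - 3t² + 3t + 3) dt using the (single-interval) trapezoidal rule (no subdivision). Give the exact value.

-44

T = (b−a)/2 · [f(-2) + f(0)] = 1·[(-47) + 3] = -44.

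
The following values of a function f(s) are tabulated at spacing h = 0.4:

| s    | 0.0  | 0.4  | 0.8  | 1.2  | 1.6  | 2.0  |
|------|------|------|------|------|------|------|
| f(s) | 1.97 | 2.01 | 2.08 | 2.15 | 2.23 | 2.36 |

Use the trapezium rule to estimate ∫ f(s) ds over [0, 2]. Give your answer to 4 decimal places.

4.2540

h = 0.4, n = 5.
(h/2)·[y₀ + 2y₁ + 2y₂ + 2y₃ + 2y₄ + y₅] = 0.2·(21.27) = 4.2540.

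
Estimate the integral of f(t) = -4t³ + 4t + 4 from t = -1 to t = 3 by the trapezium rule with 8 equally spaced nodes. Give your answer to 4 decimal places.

-50.6122

h = (3 − (-1))/7 = 0.571429.
Nodes t₀,…,t₇ = -1, -0.428571, 0.142857, 0.714286, 1.285714, 1.857143, 2.428571, 3.
f(t) = -4t³ + 4t + 4: f₀=4, f₁=2.600583, f₂=4.559767, f₃=5.399417, f₄=0.641399, f₅=-14.192420, f₆=-43.580175, f₇=-92.
(h/2)·[f₀ + 2f₁ + 2f₂ + 2f₃ + 2f₄ + 2f₅ + 2f₆ + f₇] = 0.285714·(-177.142857) = -50.6122.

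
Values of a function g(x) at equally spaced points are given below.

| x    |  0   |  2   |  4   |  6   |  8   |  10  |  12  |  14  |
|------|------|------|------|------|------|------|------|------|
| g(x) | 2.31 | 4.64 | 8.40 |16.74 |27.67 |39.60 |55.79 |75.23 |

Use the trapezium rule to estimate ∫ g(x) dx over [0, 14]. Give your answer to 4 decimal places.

383.2200

h = 2, n = 7.
(h/2)·[y₀ + 2y₁ + 2y₂ + 2y₃ + 2y₄ + 2y₅ + 2y₆ + y₇] = 1·(383.22) = 383.2200.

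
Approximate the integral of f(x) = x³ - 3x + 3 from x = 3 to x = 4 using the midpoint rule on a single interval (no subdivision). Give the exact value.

M = (b−a)·f(3.5) = 1·(35.375) = 35.375.

35.375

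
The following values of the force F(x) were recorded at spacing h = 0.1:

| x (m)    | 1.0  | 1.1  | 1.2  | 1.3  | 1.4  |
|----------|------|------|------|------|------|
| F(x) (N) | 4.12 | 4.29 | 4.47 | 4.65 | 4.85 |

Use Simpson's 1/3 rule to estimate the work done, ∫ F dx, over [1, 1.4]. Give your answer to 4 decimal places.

h = 0.1, n = 4.
(h/3)·[y₀ + 4y₁ + 2y₂ + 4y₃ + y₄] = 0.033333·(53.67) = 1.7890.

1.7890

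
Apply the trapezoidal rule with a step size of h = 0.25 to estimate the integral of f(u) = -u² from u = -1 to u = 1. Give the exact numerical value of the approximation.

h = (1 − (-1))/8 = 0.25.
Nodes u₀,…,u₈ = -1, -0.75, -0.5, -0.25, 0, 0.25, 0.5, 0.75, 1.
f(u) = -u²: f₀=-1, f₁=-0.5625, f₂=-0.25, f₃=-0.0625, f₄=0, f₅=-0.0625, f₆=-0.25, f₇=-0.5625, f₈=-1.
(h/2)·[f₀ + 2f₁ + 2f₂ + 2f₃ + 2f₄ + 2f₅ + 2f₆ + 2f₇ + f₈] = 0.125·(-5.5) = -0.6875.

-0.6875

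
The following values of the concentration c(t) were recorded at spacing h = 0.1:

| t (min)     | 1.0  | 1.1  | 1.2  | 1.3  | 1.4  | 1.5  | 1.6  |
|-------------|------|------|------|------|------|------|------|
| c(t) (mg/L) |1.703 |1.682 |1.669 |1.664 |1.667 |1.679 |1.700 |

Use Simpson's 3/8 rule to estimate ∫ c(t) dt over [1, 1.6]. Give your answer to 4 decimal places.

1.0058

h = 0.1, n = 6.
(3h/8)·[y₀ + 3y₁ + 3y₂ + 2y₃ + 3y₄ + 3y₅ + y₆] = 0.0375·(26.822) = 1.0058.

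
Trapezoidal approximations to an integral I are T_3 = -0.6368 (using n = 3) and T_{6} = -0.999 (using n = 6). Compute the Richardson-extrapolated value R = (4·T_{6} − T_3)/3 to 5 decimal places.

R = (4·T_{6} − T_3) / 3 = (4·(-0.999) − (-0.6368))/3 = (-3.3592)/3 = -1.11973.

-1.11973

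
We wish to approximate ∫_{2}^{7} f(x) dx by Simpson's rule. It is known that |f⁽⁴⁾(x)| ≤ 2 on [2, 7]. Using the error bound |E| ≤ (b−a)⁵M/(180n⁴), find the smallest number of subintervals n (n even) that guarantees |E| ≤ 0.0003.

Need 6250/(180n⁴) ≤ 0.0003.
n⁴ ≥ 6250/(180·0.0003) = 115741 ⇒ n ≥ 18.4447, so the smallest even n is 20. (n must be even for Simpson's rule.)

20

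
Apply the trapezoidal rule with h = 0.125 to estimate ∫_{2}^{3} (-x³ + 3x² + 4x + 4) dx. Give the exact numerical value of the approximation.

h = (3 − 2)/8 = 0.125.
Nodes x₀,…,x₈ = 2, 2.125, 2.25, 2.375, 2.5, 2.625, 2.75, 2.875, 3.
f(x) = -x³ + 3x² + 4x + 4: f₀=16, f₁=16.451171875, f₂=16.796875, f₃=17.025390625, f₄=17.125, f₅=17.083984375, f₆=16.890625, f₇=16.533203125, f₈=16.
(h/2)·[f₀ + 2f₁ + 2f₂ + 2f₃ + 2f₄ + 2f₅ + 2f₆ + 2f₇ + f₈] = 0.0625·(267.8125) = 16.73828125.

16.73828125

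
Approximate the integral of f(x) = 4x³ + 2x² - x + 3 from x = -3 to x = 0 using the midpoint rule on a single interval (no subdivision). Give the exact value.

-13.5

M = (b−a)·f(-1.5) = 3·(-4.5) = -13.5.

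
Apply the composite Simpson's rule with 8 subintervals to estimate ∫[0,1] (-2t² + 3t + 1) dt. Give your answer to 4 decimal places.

h = (1 − 0)/8 = 0.125.
Nodes t₀,…,t₈ = 0, 0.125, 0.25, 0.375, 0.5, 0.625, 0.75, 0.875, 1.
f(t) = -2t² + 3t + 1: f₀=1, f₁=1.34375, f₂=1.625, f₃=1.84375, f₄=2, f₅=2.09375, f₆=2.125, f₇=2.09375, f₈=2.
(h/3)·[f₀ + 4f₁ + 2f₂ + 4f₃ + 2f₄ + 4f₅ + 2f₆ + 4f₇ + f₈] = 0.041667·(44) = 1.8333.

1.8333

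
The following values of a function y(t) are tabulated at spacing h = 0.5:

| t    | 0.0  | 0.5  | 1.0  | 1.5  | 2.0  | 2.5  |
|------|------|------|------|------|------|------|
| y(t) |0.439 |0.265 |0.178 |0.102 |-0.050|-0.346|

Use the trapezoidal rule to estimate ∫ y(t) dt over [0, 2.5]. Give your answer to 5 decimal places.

h = 0.5, n = 5.
(h/2)·[y₀ + 2y₁ + 2y₂ + 2y₃ + 2y₄ + y₅] = 0.25·(1.083) = 0.27075.

0.27075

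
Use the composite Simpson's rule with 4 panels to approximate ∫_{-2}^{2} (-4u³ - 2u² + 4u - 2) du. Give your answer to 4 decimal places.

-18.6667

h = (2 − (-2))/4 = 1.
Nodes u₀,…,u₄ = -2, -1, 0, 1, 2.
f(u) = -4u³ - 2u² + 4u - 2: f₀=14, f₁=-4, f₂=-2, f₃=-4, f₄=-34.
(h/3)·[f₀ + 4f₁ + 2f₂ + 4f₃ + f₄] = 0.333333·(-56) = -18.6667.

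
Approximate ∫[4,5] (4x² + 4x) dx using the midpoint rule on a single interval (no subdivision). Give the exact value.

M = (b−a)·f(4.5) = 1·(99) = 99.

99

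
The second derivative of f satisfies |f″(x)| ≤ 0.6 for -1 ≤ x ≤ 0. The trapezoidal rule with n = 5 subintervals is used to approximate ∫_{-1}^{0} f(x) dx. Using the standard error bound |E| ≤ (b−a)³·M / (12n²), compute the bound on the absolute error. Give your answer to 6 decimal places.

|E| ≤ (1)³·0.6 / (12·5²) = 0.6/300 = 0.002000.

0.002000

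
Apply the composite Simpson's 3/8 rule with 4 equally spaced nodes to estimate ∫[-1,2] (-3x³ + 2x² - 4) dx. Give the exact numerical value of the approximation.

-17.25

h = (2 − (-1))/3 = 1.
Nodes x₀,…,x₃ = -1, 0, 1, 2.
f(x) = -3x³ + 2x² - 4: f₀=1, f₁=-4, f₂=-5, f₃=-20.
(3h/8)·[f₀ + 3f₁ + 3f₂ + f₃] = 0.375·(-46) = -17.25.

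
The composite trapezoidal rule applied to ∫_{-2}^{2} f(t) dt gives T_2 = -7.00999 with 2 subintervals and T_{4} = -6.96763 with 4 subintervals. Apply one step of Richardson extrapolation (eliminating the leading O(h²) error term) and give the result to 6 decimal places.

-6.953510

R = (4·T_{4} − T_2) / 3 = (4·(-6.96763) − (-7.00999))/3 = (-20.86053)/3 = -6.953510.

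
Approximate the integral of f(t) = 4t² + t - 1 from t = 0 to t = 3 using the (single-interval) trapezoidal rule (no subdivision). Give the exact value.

55.5

T = (b−a)/2 · [f(0) + f(3)] = 1.5·[(-1) + 38] = 55.5.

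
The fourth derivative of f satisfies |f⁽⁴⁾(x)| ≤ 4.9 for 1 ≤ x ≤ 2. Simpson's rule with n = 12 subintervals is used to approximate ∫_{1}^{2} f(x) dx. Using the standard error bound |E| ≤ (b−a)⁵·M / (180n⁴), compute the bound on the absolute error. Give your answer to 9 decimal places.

0.000001313

|E| ≤ (1)⁵·4.9 / (180·12⁴) = 4.9/3732480 = 0.000001313.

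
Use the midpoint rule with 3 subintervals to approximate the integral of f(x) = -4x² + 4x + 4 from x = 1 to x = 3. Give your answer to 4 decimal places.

-10.3704

h = (3 − 1)/3 = 0.666667.
Midpoints m₁,…,m₃ = 1.333333, 2, 2.666667.
f(m₁)=2.222222, f(m₂)=-4, f(m₃)=-13.777778.
h·[f(m₁) + f(m₂) + f(m₃)] = 0.666667·(-15.555556) = -10.3704.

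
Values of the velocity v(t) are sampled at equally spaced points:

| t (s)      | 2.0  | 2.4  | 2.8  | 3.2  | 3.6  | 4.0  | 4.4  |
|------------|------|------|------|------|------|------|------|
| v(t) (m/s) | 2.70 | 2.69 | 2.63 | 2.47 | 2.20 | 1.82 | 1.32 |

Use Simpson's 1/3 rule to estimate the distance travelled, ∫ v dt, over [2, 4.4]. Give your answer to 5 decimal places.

5.54667

h = 0.4, n = 6.
(h/3)·[y₀ + 4y₁ + 2y₂ + 4y₃ + 2y₄ + 4y₅ + y₆] = 0.133333·(41.60) = 5.54667.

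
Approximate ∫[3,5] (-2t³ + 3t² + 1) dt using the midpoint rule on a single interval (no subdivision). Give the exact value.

-158

M = (b−a)·f(4) = 2·(-79) = -158.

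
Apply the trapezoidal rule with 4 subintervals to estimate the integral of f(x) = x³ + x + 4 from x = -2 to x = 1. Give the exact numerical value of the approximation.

h = (1 − (-2))/4 = 0.75.
Nodes x₀,…,x₄ = -2, -1.25, -0.5, 0.25, 1.
f(x) = x³ + x + 4: f₀=-6, f₁=0.796875, f₂=3.375, f₃=4.265625, f₄=6.
(h/2)·[f₀ + 2f₁ + 2f₂ + 2f₃ + f₄] = 0.375·(16.875) = 6.328125.

6.328125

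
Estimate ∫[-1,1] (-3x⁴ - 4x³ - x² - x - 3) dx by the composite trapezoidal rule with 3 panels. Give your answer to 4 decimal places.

h = (1 − (-1))/3 = 0.666667.
Nodes x₀,…,x₃ = -1, -0.333333, 0.333333, 1.
f(x) = -3x⁴ - 4x³ - x² - x - 3: f₀=-2, f₁=-2.666667, f₂=-3.629630, f₃=-12.
(h/2)·[f₀ + 2f₁ + 2f₂ + f₃] = 0.333333·(-26.592593) = -8.8642.

-8.8642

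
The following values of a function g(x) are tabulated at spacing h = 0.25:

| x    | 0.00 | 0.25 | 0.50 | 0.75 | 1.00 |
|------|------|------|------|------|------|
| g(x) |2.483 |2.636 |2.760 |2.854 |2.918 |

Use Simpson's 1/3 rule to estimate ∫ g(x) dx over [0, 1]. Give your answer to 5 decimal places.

2.74008

h = 0.25, n = 4.
(h/3)·[y₀ + 4y₁ + 2y₂ + 4y₃ + y₄] = 0.083333·(32.881) = 2.74008.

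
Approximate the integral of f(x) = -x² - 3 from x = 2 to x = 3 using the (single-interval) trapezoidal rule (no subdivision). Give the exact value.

T = (b−a)/2 · [f(2) + f(3)] = 0.5·[(-7) + (-12)] = -9.5.

-9.5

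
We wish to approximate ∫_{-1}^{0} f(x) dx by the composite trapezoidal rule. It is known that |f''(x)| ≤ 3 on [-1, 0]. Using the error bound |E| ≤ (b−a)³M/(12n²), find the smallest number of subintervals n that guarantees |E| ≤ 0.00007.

60

Need 3/(12n²) ≤ 0.00007.
n² ≥ 3/(12·0.00007) = 3571.43 ⇒ n ≥ 59.7614, so the smallest n is 60.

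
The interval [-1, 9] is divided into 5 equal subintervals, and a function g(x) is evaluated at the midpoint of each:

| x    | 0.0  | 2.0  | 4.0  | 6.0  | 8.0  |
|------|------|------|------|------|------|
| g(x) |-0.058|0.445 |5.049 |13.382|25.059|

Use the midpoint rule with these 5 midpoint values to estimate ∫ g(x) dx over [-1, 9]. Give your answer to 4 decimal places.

h = 2, n = 5.
h·[y(m₁) + y(m₂) + y(m₃) + y(m₄) + y(m₅)] = 2·(43.877) = 87.7540.

87.7540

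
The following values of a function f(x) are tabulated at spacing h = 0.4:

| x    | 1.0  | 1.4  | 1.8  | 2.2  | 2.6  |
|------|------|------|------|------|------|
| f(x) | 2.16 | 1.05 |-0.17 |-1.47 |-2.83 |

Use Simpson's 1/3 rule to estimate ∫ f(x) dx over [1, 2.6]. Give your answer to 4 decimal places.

h = 0.4, n = 4.
(h/3)·[y₀ + 4y₁ + 2y₂ + 4y₃ + y₄] = 0.133333·(-2.69) = -0.3587.

-0.3587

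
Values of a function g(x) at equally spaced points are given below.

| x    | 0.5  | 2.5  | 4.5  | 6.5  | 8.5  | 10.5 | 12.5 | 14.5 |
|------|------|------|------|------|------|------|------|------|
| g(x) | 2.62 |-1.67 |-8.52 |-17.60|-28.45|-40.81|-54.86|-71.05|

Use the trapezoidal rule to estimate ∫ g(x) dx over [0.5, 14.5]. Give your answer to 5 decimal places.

h = 2, n = 7.
(h/2)·[y₀ + 2y₁ + 2y₂ + 2y₃ + 2y₄ + 2y₅ + 2y₆ + y₇] = 1·(-372.25) = -372.25000.

-372.25000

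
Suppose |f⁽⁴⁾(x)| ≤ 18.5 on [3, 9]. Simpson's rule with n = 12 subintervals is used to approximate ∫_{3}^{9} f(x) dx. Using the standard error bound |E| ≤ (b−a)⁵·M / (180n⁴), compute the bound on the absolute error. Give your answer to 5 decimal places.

|E| ≤ (6)⁵·18.5 / (180·12⁴) = 143856/3732480 = 0.03854.

0.03854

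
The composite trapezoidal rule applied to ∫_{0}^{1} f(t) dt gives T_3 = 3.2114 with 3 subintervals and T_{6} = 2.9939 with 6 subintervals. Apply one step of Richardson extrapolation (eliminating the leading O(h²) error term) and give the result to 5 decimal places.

R = (4·T_{6} − T_3) / 3 = (4·2.9939 − 3.2114)/3 = (8.7642)/3 = 2.92140.

2.92140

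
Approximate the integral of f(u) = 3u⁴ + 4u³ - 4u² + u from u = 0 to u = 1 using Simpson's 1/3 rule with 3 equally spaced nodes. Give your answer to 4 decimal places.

h = (1 − 0)/2 = 0.5.
Nodes u₀,…,u₂ = 0, 0.5, 1.
f(u) = 3u⁴ + 4u³ - 4u² + u: f₀=0, f₁=0.1875, f₂=4.
(h/3)·[f₀ + 4f₁ + f₂] = 0.166667·(4.75) = 0.7917.

0.7917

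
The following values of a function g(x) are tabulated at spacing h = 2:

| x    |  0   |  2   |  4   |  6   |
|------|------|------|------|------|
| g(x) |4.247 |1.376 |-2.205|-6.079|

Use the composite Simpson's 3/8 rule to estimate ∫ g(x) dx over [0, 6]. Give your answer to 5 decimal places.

h = 2, n = 3.
(3h/8)·[y₀ + 3y₁ + 3y₂ + y₃] = 0.75·(-4.319) = -3.23925.

-3.23925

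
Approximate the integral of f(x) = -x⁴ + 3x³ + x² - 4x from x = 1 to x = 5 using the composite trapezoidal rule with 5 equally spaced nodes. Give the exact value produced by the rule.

-186

h = (5 − 1)/4 = 1.
Nodes x₀,…,x₄ = 1, 2, 3, 4, 5.
f(x) = -x⁴ + 3x³ + x² - 4x: f₀=-1, f₁=4, f₂=-3, f₃=-64, f₄=-245.
(h/2)·[f₀ + 2f₁ + 2f₂ + 2f₃ + f₄] = 0.5·(-372) = -186.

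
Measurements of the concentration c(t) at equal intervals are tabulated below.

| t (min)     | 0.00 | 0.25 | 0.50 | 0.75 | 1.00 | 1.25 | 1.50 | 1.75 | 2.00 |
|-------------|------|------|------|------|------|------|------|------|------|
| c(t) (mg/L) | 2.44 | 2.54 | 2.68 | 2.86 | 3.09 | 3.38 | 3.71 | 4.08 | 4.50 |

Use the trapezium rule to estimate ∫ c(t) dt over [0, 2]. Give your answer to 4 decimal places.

h = 0.25, n = 8.
(h/2)·[y₀ + 2y₁ + 2y₂ + 2y₃ + 2y₄ + 2y₅ + 2y₆ + 2y₇ + y₈] = 0.125·(51.62) = 6.4525.

6.4525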